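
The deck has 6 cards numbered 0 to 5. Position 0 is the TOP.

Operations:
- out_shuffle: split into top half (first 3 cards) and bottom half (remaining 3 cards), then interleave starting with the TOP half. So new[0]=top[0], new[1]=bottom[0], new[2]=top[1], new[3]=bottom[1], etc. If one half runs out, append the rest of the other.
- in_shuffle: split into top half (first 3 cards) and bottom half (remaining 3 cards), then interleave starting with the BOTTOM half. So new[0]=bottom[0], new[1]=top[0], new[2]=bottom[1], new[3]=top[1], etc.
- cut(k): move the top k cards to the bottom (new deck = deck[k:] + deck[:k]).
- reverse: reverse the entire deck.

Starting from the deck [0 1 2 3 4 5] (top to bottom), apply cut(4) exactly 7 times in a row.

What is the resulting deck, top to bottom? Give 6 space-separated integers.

Answer: 4 5 0 1 2 3

Derivation:
After op 1 (cut(4)): [4 5 0 1 2 3]
After op 2 (cut(4)): [2 3 4 5 0 1]
After op 3 (cut(4)): [0 1 2 3 4 5]
After op 4 (cut(4)): [4 5 0 1 2 3]
After op 5 (cut(4)): [2 3 4 5 0 1]
After op 6 (cut(4)): [0 1 2 3 4 5]
After op 7 (cut(4)): [4 5 0 1 2 3]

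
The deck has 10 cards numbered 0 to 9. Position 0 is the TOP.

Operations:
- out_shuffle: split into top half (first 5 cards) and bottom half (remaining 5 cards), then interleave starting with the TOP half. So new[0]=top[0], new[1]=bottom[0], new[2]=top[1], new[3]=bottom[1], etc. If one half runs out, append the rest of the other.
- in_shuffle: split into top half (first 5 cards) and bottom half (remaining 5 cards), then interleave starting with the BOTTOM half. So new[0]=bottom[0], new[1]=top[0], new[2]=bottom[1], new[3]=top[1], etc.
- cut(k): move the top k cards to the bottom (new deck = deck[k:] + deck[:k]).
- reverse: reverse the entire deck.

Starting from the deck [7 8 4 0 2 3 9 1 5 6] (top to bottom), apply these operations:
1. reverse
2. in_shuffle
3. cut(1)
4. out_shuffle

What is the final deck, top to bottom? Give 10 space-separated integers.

After op 1 (reverse): [6 5 1 9 3 2 0 4 8 7]
After op 2 (in_shuffle): [2 6 0 5 4 1 8 9 7 3]
After op 3 (cut(1)): [6 0 5 4 1 8 9 7 3 2]
After op 4 (out_shuffle): [6 8 0 9 5 7 4 3 1 2]

Answer: 6 8 0 9 5 7 4 3 1 2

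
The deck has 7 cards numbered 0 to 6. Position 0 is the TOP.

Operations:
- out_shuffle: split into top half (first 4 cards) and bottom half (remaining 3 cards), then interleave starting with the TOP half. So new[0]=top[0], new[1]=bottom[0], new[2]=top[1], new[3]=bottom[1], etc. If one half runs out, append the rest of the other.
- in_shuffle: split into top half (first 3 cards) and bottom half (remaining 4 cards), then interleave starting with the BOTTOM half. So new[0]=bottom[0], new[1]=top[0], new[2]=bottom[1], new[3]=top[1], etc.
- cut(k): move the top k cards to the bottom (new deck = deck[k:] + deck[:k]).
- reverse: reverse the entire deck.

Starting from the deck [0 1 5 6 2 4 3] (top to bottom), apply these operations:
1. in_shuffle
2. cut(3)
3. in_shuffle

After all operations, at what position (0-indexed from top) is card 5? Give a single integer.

After op 1 (in_shuffle): [6 0 2 1 4 5 3]
After op 2 (cut(3)): [1 4 5 3 6 0 2]
After op 3 (in_shuffle): [3 1 6 4 0 5 2]
Card 5 is at position 5.

Answer: 5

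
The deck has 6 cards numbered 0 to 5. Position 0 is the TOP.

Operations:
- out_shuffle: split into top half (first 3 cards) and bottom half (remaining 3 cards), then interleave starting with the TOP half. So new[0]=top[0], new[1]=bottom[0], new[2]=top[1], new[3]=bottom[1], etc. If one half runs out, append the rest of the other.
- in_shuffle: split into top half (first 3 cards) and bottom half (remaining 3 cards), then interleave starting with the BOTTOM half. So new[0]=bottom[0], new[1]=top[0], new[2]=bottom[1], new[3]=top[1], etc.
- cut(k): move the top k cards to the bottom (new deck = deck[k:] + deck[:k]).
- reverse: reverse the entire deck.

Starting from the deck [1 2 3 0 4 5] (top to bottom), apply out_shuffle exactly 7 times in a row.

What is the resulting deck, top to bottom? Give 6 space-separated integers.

Answer: 1 3 4 2 0 5

Derivation:
After op 1 (out_shuffle): [1 0 2 4 3 5]
After op 2 (out_shuffle): [1 4 0 3 2 5]
After op 3 (out_shuffle): [1 3 4 2 0 5]
After op 4 (out_shuffle): [1 2 3 0 4 5]
After op 5 (out_shuffle): [1 0 2 4 3 5]
After op 6 (out_shuffle): [1 4 0 3 2 5]
After op 7 (out_shuffle): [1 3 4 2 0 5]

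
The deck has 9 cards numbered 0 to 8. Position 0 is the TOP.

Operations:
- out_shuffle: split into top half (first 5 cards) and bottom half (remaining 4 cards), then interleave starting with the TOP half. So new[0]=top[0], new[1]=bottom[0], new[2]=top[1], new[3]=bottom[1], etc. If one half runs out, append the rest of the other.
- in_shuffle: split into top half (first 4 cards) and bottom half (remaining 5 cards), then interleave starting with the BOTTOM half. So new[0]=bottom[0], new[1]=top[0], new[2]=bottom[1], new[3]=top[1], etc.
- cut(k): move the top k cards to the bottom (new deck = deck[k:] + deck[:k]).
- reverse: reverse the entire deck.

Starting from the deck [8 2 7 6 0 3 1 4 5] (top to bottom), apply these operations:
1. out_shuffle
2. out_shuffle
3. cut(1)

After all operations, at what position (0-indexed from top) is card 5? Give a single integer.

Answer: 4

Derivation:
After op 1 (out_shuffle): [8 3 2 1 7 4 6 5 0]
After op 2 (out_shuffle): [8 4 3 6 2 5 1 0 7]
After op 3 (cut(1)): [4 3 6 2 5 1 0 7 8]
Card 5 is at position 4.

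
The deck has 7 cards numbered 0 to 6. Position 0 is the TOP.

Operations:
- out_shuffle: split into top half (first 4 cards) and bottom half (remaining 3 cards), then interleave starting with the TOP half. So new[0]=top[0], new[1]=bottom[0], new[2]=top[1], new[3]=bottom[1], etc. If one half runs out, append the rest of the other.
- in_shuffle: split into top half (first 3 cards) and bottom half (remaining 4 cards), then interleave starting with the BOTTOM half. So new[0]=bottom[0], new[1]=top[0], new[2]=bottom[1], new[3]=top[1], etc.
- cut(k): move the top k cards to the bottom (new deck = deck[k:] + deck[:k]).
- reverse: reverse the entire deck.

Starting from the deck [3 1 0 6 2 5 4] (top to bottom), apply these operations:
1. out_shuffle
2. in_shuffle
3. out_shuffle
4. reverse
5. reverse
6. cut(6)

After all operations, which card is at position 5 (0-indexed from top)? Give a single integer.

After op 1 (out_shuffle): [3 2 1 5 0 4 6]
After op 2 (in_shuffle): [5 3 0 2 4 1 6]
After op 3 (out_shuffle): [5 4 3 1 0 6 2]
After op 4 (reverse): [2 6 0 1 3 4 5]
After op 5 (reverse): [5 4 3 1 0 6 2]
After op 6 (cut(6)): [2 5 4 3 1 0 6]
Position 5: card 0.

Answer: 0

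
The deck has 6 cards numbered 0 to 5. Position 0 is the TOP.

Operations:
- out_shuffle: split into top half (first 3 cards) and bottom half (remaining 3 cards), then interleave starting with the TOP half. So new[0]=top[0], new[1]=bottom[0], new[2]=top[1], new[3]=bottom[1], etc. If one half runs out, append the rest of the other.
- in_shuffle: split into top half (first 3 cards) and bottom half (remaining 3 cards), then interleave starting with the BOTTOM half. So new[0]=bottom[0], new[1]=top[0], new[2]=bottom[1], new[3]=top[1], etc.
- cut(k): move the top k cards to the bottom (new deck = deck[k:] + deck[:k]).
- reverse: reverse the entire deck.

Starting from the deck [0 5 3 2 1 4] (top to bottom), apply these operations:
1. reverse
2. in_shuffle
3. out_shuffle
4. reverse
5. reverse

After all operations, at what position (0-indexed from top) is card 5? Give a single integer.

After op 1 (reverse): [4 1 2 3 5 0]
After op 2 (in_shuffle): [3 4 5 1 0 2]
After op 3 (out_shuffle): [3 1 4 0 5 2]
After op 4 (reverse): [2 5 0 4 1 3]
After op 5 (reverse): [3 1 4 0 5 2]
Card 5 is at position 4.

Answer: 4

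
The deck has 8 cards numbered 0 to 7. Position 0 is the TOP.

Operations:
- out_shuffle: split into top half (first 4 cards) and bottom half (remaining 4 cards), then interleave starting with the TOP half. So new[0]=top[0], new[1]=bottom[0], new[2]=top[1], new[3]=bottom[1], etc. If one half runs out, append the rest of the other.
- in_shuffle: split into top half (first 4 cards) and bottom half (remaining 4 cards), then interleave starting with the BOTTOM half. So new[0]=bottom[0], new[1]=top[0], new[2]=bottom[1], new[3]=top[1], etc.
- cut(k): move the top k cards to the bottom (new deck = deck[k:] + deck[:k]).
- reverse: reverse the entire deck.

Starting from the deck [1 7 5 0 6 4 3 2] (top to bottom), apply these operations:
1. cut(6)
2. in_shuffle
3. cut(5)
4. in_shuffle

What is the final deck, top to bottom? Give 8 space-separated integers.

Answer: 3 1 0 4 2 7 6 5

Derivation:
After op 1 (cut(6)): [3 2 1 7 5 0 6 4]
After op 2 (in_shuffle): [5 3 0 2 6 1 4 7]
After op 3 (cut(5)): [1 4 7 5 3 0 2 6]
After op 4 (in_shuffle): [3 1 0 4 2 7 6 5]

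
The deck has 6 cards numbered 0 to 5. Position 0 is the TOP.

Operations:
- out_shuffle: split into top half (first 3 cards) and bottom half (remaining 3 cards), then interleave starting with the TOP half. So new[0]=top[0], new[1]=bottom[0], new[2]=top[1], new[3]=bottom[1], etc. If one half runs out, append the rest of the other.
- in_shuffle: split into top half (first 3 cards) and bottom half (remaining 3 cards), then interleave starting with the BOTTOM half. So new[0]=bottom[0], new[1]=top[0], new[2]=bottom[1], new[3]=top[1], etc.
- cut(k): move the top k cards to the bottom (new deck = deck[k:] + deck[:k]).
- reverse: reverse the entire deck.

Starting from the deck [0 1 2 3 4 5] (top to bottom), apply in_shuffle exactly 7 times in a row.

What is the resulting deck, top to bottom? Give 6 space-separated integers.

After op 1 (in_shuffle): [3 0 4 1 5 2]
After op 2 (in_shuffle): [1 3 5 0 2 4]
After op 3 (in_shuffle): [0 1 2 3 4 5]
After op 4 (in_shuffle): [3 0 4 1 5 2]
After op 5 (in_shuffle): [1 3 5 0 2 4]
After op 6 (in_shuffle): [0 1 2 3 4 5]
After op 7 (in_shuffle): [3 0 4 1 5 2]

Answer: 3 0 4 1 5 2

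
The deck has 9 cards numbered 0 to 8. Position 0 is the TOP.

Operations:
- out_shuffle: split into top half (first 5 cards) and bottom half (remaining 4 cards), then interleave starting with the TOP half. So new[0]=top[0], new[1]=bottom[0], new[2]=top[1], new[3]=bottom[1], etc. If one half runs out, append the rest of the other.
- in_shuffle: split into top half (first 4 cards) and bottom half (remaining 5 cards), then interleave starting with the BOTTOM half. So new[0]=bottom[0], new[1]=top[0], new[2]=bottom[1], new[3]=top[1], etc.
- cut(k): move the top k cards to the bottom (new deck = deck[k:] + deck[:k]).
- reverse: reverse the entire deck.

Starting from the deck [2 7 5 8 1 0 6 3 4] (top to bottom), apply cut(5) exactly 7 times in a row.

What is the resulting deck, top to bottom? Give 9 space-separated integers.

Answer: 4 2 7 5 8 1 0 6 3

Derivation:
After op 1 (cut(5)): [0 6 3 4 2 7 5 8 1]
After op 2 (cut(5)): [7 5 8 1 0 6 3 4 2]
After op 3 (cut(5)): [6 3 4 2 7 5 8 1 0]
After op 4 (cut(5)): [5 8 1 0 6 3 4 2 7]
After op 5 (cut(5)): [3 4 2 7 5 8 1 0 6]
After op 6 (cut(5)): [8 1 0 6 3 4 2 7 5]
After op 7 (cut(5)): [4 2 7 5 8 1 0 6 3]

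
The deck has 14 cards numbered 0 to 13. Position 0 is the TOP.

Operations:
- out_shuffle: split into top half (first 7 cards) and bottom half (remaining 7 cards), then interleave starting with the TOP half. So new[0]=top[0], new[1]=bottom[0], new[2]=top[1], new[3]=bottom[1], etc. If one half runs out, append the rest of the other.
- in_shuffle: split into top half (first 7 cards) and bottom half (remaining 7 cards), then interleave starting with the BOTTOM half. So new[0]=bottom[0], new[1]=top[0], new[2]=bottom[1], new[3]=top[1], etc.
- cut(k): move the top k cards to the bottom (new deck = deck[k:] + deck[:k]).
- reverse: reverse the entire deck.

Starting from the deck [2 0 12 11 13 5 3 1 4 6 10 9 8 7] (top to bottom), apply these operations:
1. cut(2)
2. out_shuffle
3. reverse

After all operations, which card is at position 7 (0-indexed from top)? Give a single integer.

After op 1 (cut(2)): [12 11 13 5 3 1 4 6 10 9 8 7 2 0]
After op 2 (out_shuffle): [12 6 11 10 13 9 5 8 3 7 1 2 4 0]
After op 3 (reverse): [0 4 2 1 7 3 8 5 9 13 10 11 6 12]
Position 7: card 5.

Answer: 5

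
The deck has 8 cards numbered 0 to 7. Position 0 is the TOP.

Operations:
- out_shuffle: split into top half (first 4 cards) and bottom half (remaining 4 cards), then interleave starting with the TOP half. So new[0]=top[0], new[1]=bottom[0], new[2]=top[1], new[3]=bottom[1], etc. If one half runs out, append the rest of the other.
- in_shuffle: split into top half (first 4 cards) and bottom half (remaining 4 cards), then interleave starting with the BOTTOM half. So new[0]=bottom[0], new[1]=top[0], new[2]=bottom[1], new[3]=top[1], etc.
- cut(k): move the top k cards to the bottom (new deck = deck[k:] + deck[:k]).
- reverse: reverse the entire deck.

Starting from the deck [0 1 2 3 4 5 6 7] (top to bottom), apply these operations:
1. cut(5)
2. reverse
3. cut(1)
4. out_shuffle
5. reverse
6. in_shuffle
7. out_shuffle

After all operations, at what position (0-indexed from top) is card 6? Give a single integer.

Answer: 0

Derivation:
After op 1 (cut(5)): [5 6 7 0 1 2 3 4]
After op 2 (reverse): [4 3 2 1 0 7 6 5]
After op 3 (cut(1)): [3 2 1 0 7 6 5 4]
After op 4 (out_shuffle): [3 7 2 6 1 5 0 4]
After op 5 (reverse): [4 0 5 1 6 2 7 3]
After op 6 (in_shuffle): [6 4 2 0 7 5 3 1]
After op 7 (out_shuffle): [6 7 4 5 2 3 0 1]
Card 6 is at position 0.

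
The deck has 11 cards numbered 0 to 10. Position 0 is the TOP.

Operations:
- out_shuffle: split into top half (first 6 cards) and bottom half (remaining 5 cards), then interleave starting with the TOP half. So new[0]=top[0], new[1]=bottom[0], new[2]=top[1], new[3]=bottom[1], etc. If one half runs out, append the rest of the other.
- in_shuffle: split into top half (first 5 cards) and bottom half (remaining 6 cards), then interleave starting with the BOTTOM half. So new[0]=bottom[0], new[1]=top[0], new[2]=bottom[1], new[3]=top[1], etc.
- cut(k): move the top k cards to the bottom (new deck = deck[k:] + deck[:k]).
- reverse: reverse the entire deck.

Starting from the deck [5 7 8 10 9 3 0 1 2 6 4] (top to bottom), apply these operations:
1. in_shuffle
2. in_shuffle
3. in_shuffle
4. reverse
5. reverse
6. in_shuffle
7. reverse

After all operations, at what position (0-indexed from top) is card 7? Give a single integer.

After op 1 (in_shuffle): [3 5 0 7 1 8 2 10 6 9 4]
After op 2 (in_shuffle): [8 3 2 5 10 0 6 7 9 1 4]
After op 3 (in_shuffle): [0 8 6 3 7 2 9 5 1 10 4]
After op 4 (reverse): [4 10 1 5 9 2 7 3 6 8 0]
After op 5 (reverse): [0 8 6 3 7 2 9 5 1 10 4]
After op 6 (in_shuffle): [2 0 9 8 5 6 1 3 10 7 4]
After op 7 (reverse): [4 7 10 3 1 6 5 8 9 0 2]
Card 7 is at position 1.

Answer: 1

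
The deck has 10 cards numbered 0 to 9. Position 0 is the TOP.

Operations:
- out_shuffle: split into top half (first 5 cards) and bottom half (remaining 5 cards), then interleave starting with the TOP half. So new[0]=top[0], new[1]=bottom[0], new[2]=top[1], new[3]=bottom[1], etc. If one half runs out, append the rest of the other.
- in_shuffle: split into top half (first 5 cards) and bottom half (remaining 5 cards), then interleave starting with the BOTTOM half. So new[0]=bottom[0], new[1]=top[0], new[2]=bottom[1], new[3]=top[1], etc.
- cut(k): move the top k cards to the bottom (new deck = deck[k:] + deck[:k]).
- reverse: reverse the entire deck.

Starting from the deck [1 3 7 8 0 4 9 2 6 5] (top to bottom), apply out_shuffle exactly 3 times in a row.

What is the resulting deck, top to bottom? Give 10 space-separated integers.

After op 1 (out_shuffle): [1 4 3 9 7 2 8 6 0 5]
After op 2 (out_shuffle): [1 2 4 8 3 6 9 0 7 5]
After op 3 (out_shuffle): [1 6 2 9 4 0 8 7 3 5]

Answer: 1 6 2 9 4 0 8 7 3 5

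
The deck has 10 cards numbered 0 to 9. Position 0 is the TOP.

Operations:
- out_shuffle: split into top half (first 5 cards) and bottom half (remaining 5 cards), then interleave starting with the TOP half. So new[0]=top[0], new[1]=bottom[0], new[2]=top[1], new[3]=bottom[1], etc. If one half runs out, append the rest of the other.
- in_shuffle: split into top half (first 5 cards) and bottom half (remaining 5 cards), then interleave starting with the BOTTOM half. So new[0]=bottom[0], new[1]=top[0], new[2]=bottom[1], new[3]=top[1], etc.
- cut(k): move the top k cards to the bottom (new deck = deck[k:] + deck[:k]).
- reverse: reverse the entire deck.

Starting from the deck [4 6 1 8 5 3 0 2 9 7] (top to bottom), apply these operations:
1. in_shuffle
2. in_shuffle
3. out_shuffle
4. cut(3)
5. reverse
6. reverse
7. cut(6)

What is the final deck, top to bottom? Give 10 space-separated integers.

Answer: 2 1 0 3 7 9 6 4 5 8

Derivation:
After op 1 (in_shuffle): [3 4 0 6 2 1 9 8 7 5]
After op 2 (in_shuffle): [1 3 9 4 8 0 7 6 5 2]
After op 3 (out_shuffle): [1 0 3 7 9 6 4 5 8 2]
After op 4 (cut(3)): [7 9 6 4 5 8 2 1 0 3]
After op 5 (reverse): [3 0 1 2 8 5 4 6 9 7]
After op 6 (reverse): [7 9 6 4 5 8 2 1 0 3]
After op 7 (cut(6)): [2 1 0 3 7 9 6 4 5 8]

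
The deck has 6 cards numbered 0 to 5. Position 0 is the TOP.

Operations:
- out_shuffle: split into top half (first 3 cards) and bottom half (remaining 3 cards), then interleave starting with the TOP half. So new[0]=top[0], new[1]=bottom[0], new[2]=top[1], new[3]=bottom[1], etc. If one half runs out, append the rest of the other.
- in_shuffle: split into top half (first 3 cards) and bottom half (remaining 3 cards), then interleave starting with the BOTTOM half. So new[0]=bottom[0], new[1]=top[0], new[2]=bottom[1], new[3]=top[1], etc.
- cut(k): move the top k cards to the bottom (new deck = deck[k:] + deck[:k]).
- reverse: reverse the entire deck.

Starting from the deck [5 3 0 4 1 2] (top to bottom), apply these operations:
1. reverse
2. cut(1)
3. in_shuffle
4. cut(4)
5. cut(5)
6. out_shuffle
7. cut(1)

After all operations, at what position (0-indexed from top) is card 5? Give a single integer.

Answer: 4

Derivation:
After op 1 (reverse): [2 1 4 0 3 5]
After op 2 (cut(1)): [1 4 0 3 5 2]
After op 3 (in_shuffle): [3 1 5 4 2 0]
After op 4 (cut(4)): [2 0 3 1 5 4]
After op 5 (cut(5)): [4 2 0 3 1 5]
After op 6 (out_shuffle): [4 3 2 1 0 5]
After op 7 (cut(1)): [3 2 1 0 5 4]
Card 5 is at position 4.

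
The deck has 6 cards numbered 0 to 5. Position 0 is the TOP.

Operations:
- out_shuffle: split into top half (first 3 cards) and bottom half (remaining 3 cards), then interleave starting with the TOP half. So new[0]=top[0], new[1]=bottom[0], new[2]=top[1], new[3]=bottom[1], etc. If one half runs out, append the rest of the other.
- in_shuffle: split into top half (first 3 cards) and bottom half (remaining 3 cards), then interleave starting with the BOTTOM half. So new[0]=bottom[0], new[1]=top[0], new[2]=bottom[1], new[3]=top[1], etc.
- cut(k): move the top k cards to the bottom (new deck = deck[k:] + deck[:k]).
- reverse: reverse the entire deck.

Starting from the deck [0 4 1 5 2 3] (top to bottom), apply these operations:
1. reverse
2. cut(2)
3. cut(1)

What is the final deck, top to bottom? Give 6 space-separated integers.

Answer: 1 4 0 3 2 5

Derivation:
After op 1 (reverse): [3 2 5 1 4 0]
After op 2 (cut(2)): [5 1 4 0 3 2]
After op 3 (cut(1)): [1 4 0 3 2 5]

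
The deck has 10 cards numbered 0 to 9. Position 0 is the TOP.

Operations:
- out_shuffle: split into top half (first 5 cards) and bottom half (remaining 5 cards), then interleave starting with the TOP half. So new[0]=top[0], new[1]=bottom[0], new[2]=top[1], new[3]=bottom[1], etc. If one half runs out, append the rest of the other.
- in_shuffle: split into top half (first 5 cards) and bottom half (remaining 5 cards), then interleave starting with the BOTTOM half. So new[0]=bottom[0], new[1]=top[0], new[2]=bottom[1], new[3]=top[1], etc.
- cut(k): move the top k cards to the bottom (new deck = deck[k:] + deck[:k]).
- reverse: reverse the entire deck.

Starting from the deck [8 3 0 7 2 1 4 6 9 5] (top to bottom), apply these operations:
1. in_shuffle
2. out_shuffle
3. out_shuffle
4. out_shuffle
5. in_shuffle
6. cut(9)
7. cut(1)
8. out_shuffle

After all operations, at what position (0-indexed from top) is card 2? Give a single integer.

After op 1 (in_shuffle): [1 8 4 3 6 0 9 7 5 2]
After op 2 (out_shuffle): [1 0 8 9 4 7 3 5 6 2]
After op 3 (out_shuffle): [1 7 0 3 8 5 9 6 4 2]
After op 4 (out_shuffle): [1 5 7 9 0 6 3 4 8 2]
After op 5 (in_shuffle): [6 1 3 5 4 7 8 9 2 0]
After op 6 (cut(9)): [0 6 1 3 5 4 7 8 9 2]
After op 7 (cut(1)): [6 1 3 5 4 7 8 9 2 0]
After op 8 (out_shuffle): [6 7 1 8 3 9 5 2 4 0]
Card 2 is at position 7.

Answer: 7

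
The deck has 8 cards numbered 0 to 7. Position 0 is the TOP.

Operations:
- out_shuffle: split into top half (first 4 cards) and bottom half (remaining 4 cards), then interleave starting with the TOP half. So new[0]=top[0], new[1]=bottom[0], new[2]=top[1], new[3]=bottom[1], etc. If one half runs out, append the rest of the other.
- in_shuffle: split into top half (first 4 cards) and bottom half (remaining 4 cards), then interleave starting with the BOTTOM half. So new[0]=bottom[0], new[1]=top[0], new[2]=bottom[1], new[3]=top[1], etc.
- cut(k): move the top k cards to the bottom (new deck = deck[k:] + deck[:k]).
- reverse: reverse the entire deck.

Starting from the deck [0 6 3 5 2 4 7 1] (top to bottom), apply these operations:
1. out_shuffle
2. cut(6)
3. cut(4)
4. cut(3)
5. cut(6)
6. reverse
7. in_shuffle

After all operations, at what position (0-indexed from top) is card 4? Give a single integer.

After op 1 (out_shuffle): [0 2 6 4 3 7 5 1]
After op 2 (cut(6)): [5 1 0 2 6 4 3 7]
After op 3 (cut(4)): [6 4 3 7 5 1 0 2]
After op 4 (cut(3)): [7 5 1 0 2 6 4 3]
After op 5 (cut(6)): [4 3 7 5 1 0 2 6]
After op 6 (reverse): [6 2 0 1 5 7 3 4]
After op 7 (in_shuffle): [5 6 7 2 3 0 4 1]
Card 4 is at position 6.

Answer: 6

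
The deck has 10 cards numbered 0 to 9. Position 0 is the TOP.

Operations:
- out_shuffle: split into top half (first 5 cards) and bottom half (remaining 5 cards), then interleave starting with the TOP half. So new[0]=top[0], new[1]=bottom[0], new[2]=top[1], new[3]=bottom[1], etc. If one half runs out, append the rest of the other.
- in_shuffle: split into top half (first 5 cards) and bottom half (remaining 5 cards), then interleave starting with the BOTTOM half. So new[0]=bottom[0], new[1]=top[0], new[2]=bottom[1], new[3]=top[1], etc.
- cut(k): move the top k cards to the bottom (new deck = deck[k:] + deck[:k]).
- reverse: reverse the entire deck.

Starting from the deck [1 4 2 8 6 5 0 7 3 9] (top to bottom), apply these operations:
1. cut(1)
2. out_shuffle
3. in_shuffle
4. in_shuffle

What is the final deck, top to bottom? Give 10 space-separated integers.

After op 1 (cut(1)): [4 2 8 6 5 0 7 3 9 1]
After op 2 (out_shuffle): [4 0 2 7 8 3 6 9 5 1]
After op 3 (in_shuffle): [3 4 6 0 9 2 5 7 1 8]
After op 4 (in_shuffle): [2 3 5 4 7 6 1 0 8 9]

Answer: 2 3 5 4 7 6 1 0 8 9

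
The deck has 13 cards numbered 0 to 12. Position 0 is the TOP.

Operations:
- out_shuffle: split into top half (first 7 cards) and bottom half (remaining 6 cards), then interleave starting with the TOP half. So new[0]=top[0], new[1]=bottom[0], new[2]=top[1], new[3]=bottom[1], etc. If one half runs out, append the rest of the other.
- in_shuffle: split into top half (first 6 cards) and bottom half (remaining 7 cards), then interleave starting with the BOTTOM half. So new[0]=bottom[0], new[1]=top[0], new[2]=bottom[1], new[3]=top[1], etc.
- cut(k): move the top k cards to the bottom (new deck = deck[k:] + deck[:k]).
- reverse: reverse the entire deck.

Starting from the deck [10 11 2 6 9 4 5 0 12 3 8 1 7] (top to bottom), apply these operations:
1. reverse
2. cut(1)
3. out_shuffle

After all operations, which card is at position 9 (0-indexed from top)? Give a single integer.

Answer: 10

Derivation:
After op 1 (reverse): [7 1 8 3 12 0 5 4 9 6 2 11 10]
After op 2 (cut(1)): [1 8 3 12 0 5 4 9 6 2 11 10 7]
After op 3 (out_shuffle): [1 9 8 6 3 2 12 11 0 10 5 7 4]
Position 9: card 10.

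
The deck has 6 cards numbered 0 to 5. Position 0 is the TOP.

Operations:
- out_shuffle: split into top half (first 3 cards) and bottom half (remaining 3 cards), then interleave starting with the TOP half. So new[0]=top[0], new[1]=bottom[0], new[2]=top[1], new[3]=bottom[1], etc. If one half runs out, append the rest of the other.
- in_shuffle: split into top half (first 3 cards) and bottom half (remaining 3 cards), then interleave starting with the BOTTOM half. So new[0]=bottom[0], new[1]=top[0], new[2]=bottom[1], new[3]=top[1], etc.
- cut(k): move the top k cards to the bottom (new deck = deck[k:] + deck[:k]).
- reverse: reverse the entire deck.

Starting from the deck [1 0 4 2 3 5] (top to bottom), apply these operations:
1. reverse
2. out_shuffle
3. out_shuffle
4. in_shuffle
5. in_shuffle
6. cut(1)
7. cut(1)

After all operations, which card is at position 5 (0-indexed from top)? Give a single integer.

After op 1 (reverse): [5 3 2 4 0 1]
After op 2 (out_shuffle): [5 4 3 0 2 1]
After op 3 (out_shuffle): [5 0 4 2 3 1]
After op 4 (in_shuffle): [2 5 3 0 1 4]
After op 5 (in_shuffle): [0 2 1 5 4 3]
After op 6 (cut(1)): [2 1 5 4 3 0]
After op 7 (cut(1)): [1 5 4 3 0 2]
Position 5: card 2.

Answer: 2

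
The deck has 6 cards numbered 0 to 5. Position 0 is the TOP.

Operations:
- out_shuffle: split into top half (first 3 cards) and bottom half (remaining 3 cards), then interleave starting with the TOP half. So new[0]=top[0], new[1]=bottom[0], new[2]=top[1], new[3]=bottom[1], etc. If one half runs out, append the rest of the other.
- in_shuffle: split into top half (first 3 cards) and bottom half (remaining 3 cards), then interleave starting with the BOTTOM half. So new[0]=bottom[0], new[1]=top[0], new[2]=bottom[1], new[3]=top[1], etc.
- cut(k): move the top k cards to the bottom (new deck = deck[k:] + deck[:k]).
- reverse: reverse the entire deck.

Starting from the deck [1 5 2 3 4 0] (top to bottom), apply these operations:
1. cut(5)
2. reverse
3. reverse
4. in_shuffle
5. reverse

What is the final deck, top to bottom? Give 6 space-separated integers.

Answer: 5 4 1 3 0 2

Derivation:
After op 1 (cut(5)): [0 1 5 2 3 4]
After op 2 (reverse): [4 3 2 5 1 0]
After op 3 (reverse): [0 1 5 2 3 4]
After op 4 (in_shuffle): [2 0 3 1 4 5]
After op 5 (reverse): [5 4 1 3 0 2]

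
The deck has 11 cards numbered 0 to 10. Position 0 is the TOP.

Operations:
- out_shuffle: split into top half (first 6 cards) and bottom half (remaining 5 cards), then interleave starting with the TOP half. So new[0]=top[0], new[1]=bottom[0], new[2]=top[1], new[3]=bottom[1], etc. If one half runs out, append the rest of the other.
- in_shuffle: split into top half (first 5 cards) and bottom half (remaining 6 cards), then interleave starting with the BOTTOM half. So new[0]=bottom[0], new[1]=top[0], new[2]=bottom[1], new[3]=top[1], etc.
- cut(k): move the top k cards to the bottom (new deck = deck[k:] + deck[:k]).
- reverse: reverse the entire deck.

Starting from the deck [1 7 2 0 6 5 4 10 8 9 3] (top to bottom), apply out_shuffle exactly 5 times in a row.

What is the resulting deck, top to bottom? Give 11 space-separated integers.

After op 1 (out_shuffle): [1 4 7 10 2 8 0 9 6 3 5]
After op 2 (out_shuffle): [1 0 4 9 7 6 10 3 2 5 8]
After op 3 (out_shuffle): [1 10 0 3 4 2 9 5 7 8 6]
After op 4 (out_shuffle): [1 9 10 5 0 7 3 8 4 6 2]
After op 5 (out_shuffle): [1 3 9 8 10 4 5 6 0 2 7]

Answer: 1 3 9 8 10 4 5 6 0 2 7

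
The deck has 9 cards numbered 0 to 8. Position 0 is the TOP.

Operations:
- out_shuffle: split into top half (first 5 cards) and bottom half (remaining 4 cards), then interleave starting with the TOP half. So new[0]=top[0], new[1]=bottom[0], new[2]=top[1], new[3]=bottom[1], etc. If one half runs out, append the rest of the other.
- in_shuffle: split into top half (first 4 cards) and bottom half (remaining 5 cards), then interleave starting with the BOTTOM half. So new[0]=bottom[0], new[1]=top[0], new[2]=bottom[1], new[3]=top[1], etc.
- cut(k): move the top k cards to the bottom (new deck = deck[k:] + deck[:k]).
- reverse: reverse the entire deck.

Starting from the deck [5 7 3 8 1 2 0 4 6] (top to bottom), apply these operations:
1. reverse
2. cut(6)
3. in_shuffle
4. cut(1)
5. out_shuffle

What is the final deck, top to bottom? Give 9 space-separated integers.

Answer: 3 1 0 6 7 8 2 4 5

Derivation:
After op 1 (reverse): [6 4 0 2 1 8 3 7 5]
After op 2 (cut(6)): [3 7 5 6 4 0 2 1 8]
After op 3 (in_shuffle): [4 3 0 7 2 5 1 6 8]
After op 4 (cut(1)): [3 0 7 2 5 1 6 8 4]
After op 5 (out_shuffle): [3 1 0 6 7 8 2 4 5]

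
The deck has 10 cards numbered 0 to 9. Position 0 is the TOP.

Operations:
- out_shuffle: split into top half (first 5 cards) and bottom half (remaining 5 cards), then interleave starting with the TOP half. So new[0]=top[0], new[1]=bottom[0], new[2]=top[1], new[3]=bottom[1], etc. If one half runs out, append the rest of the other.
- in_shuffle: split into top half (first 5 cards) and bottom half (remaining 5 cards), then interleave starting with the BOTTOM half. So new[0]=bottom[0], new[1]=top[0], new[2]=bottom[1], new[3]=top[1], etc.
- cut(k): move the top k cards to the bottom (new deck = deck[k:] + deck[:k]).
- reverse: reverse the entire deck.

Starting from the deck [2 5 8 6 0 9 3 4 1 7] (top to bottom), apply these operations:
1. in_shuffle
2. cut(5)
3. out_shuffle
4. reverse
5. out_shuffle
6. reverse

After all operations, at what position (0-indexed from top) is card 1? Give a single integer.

After op 1 (in_shuffle): [9 2 3 5 4 8 1 6 7 0]
After op 2 (cut(5)): [8 1 6 7 0 9 2 3 5 4]
After op 3 (out_shuffle): [8 9 1 2 6 3 7 5 0 4]
After op 4 (reverse): [4 0 5 7 3 6 2 1 9 8]
After op 5 (out_shuffle): [4 6 0 2 5 1 7 9 3 8]
After op 6 (reverse): [8 3 9 7 1 5 2 0 6 4]
Card 1 is at position 4.

Answer: 4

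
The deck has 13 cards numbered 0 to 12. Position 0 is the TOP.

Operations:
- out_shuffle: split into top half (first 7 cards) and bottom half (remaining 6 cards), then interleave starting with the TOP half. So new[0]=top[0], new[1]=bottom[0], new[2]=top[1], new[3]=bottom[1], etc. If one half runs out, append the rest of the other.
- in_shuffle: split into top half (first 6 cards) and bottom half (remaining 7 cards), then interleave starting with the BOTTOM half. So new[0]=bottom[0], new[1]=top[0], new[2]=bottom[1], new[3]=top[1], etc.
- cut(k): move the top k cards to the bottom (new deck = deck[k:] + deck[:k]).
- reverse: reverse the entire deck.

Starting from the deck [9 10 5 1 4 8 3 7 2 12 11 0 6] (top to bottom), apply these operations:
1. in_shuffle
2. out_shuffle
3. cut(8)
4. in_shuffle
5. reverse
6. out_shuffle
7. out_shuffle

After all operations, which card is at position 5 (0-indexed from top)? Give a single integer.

After op 1 (in_shuffle): [3 9 7 10 2 5 12 1 11 4 0 8 6]
After op 2 (out_shuffle): [3 1 9 11 7 4 10 0 2 8 5 6 12]
After op 3 (cut(8)): [2 8 5 6 12 3 1 9 11 7 4 10 0]
After op 4 (in_shuffle): [1 2 9 8 11 5 7 6 4 12 10 3 0]
After op 5 (reverse): [0 3 10 12 4 6 7 5 11 8 9 2 1]
After op 6 (out_shuffle): [0 5 3 11 10 8 12 9 4 2 6 1 7]
After op 7 (out_shuffle): [0 9 5 4 3 2 11 6 10 1 8 7 12]
Position 5: card 2.

Answer: 2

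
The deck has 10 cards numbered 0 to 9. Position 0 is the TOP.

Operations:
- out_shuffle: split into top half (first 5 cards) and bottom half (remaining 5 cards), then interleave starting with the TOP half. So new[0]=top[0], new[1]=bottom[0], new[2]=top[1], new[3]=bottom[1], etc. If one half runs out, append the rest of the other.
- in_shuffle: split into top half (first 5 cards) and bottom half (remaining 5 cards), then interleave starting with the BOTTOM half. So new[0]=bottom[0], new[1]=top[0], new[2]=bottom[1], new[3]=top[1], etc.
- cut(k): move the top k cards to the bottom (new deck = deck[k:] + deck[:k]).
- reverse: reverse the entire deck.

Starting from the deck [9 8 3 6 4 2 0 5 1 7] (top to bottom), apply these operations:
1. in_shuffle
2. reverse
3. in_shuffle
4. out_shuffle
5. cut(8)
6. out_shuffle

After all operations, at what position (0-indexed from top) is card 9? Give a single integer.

After op 1 (in_shuffle): [2 9 0 8 5 3 1 6 7 4]
After op 2 (reverse): [4 7 6 1 3 5 8 0 9 2]
After op 3 (in_shuffle): [5 4 8 7 0 6 9 1 2 3]
After op 4 (out_shuffle): [5 6 4 9 8 1 7 2 0 3]
After op 5 (cut(8)): [0 3 5 6 4 9 8 1 7 2]
After op 6 (out_shuffle): [0 9 3 8 5 1 6 7 4 2]
Card 9 is at position 1.

Answer: 1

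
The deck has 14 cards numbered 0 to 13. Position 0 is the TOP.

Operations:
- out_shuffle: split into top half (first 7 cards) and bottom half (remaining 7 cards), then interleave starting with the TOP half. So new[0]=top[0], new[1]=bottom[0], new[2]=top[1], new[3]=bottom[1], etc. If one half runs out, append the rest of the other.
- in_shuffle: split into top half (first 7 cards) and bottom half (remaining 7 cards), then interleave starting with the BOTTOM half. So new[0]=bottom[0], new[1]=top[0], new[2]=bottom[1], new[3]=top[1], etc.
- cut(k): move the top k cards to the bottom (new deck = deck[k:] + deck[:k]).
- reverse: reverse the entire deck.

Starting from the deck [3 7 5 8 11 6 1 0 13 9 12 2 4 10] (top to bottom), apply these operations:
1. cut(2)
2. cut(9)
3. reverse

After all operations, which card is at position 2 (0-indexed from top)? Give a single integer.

After op 1 (cut(2)): [5 8 11 6 1 0 13 9 12 2 4 10 3 7]
After op 2 (cut(9)): [2 4 10 3 7 5 8 11 6 1 0 13 9 12]
After op 3 (reverse): [12 9 13 0 1 6 11 8 5 7 3 10 4 2]
Position 2: card 13.

Answer: 13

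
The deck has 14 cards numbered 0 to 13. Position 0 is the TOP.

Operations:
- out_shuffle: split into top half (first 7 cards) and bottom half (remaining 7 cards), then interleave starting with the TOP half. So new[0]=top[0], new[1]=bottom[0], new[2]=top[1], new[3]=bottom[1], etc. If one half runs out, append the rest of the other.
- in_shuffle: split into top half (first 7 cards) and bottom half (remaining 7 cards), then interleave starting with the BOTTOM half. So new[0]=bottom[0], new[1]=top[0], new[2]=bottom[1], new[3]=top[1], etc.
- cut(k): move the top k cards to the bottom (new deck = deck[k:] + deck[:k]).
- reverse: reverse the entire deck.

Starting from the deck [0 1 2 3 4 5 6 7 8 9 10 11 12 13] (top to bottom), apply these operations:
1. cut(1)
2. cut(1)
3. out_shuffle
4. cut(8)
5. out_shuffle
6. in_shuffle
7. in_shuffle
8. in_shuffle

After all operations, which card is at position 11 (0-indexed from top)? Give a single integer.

After op 1 (cut(1)): [1 2 3 4 5 6 7 8 9 10 11 12 13 0]
After op 2 (cut(1)): [2 3 4 5 6 7 8 9 10 11 12 13 0 1]
After op 3 (out_shuffle): [2 9 3 10 4 11 5 12 6 13 7 0 8 1]
After op 4 (cut(8)): [6 13 7 0 8 1 2 9 3 10 4 11 5 12]
After op 5 (out_shuffle): [6 9 13 3 7 10 0 4 8 11 1 5 2 12]
After op 6 (in_shuffle): [4 6 8 9 11 13 1 3 5 7 2 10 12 0]
After op 7 (in_shuffle): [3 4 5 6 7 8 2 9 10 11 12 13 0 1]
After op 8 (in_shuffle): [9 3 10 4 11 5 12 6 13 7 0 8 1 2]
Position 11: card 8.

Answer: 8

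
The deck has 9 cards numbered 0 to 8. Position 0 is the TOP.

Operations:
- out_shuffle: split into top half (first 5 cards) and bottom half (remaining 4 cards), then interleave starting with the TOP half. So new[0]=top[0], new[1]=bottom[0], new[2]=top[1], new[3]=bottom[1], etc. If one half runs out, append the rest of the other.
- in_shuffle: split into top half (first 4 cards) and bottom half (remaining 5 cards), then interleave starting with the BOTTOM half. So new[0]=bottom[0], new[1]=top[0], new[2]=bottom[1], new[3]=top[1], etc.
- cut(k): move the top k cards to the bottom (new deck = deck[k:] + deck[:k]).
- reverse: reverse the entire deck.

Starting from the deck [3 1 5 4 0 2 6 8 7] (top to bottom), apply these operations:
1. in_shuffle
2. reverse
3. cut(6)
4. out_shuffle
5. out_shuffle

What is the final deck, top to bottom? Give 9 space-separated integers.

After op 1 (in_shuffle): [0 3 2 1 6 5 8 4 7]
After op 2 (reverse): [7 4 8 5 6 1 2 3 0]
After op 3 (cut(6)): [2 3 0 7 4 8 5 6 1]
After op 4 (out_shuffle): [2 8 3 5 0 6 7 1 4]
After op 5 (out_shuffle): [2 6 8 7 3 1 5 4 0]

Answer: 2 6 8 7 3 1 5 4 0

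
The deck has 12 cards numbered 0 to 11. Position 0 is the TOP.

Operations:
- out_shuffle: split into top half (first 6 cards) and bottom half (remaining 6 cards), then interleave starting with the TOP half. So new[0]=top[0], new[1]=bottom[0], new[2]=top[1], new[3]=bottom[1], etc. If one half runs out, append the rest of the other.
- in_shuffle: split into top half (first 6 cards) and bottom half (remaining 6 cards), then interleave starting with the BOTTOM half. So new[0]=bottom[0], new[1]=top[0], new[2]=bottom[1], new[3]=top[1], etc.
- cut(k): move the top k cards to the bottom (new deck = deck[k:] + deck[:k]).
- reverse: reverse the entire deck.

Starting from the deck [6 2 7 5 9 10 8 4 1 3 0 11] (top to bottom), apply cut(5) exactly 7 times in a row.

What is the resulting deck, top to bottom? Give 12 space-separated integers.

After op 1 (cut(5)): [10 8 4 1 3 0 11 6 2 7 5 9]
After op 2 (cut(5)): [0 11 6 2 7 5 9 10 8 4 1 3]
After op 3 (cut(5)): [5 9 10 8 4 1 3 0 11 6 2 7]
After op 4 (cut(5)): [1 3 0 11 6 2 7 5 9 10 8 4]
After op 5 (cut(5)): [2 7 5 9 10 8 4 1 3 0 11 6]
After op 6 (cut(5)): [8 4 1 3 0 11 6 2 7 5 9 10]
After op 7 (cut(5)): [11 6 2 7 5 9 10 8 4 1 3 0]

Answer: 11 6 2 7 5 9 10 8 4 1 3 0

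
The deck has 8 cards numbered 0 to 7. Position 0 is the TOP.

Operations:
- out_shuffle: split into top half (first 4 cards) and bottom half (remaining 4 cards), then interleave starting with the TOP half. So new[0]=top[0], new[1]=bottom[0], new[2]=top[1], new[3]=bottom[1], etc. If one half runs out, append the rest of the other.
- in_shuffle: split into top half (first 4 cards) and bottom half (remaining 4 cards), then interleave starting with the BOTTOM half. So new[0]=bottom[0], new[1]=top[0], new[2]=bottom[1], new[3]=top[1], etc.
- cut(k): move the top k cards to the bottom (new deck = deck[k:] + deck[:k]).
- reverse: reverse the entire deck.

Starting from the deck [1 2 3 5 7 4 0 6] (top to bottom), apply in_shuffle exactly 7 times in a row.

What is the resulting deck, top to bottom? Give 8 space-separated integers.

Answer: 7 1 4 2 0 3 6 5

Derivation:
After op 1 (in_shuffle): [7 1 4 2 0 3 6 5]
After op 2 (in_shuffle): [0 7 3 1 6 4 5 2]
After op 3 (in_shuffle): [6 0 4 7 5 3 2 1]
After op 4 (in_shuffle): [5 6 3 0 2 4 1 7]
After op 5 (in_shuffle): [2 5 4 6 1 3 7 0]
After op 6 (in_shuffle): [1 2 3 5 7 4 0 6]
After op 7 (in_shuffle): [7 1 4 2 0 3 6 5]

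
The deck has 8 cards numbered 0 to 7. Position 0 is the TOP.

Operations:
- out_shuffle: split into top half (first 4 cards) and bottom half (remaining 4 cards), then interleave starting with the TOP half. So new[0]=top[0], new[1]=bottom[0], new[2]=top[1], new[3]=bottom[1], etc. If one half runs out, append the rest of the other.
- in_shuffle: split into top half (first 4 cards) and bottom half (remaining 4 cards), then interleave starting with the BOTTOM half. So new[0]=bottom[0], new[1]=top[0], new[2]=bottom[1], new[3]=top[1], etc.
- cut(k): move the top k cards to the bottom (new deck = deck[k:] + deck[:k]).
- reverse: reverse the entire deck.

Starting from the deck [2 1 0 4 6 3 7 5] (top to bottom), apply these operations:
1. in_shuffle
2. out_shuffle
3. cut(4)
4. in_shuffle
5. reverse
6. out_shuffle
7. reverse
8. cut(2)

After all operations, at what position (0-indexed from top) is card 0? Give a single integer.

After op 1 (in_shuffle): [6 2 3 1 7 0 5 4]
After op 2 (out_shuffle): [6 7 2 0 3 5 1 4]
After op 3 (cut(4)): [3 5 1 4 6 7 2 0]
After op 4 (in_shuffle): [6 3 7 5 2 1 0 4]
After op 5 (reverse): [4 0 1 2 5 7 3 6]
After op 6 (out_shuffle): [4 5 0 7 1 3 2 6]
After op 7 (reverse): [6 2 3 1 7 0 5 4]
After op 8 (cut(2)): [3 1 7 0 5 4 6 2]
Card 0 is at position 3.

Answer: 3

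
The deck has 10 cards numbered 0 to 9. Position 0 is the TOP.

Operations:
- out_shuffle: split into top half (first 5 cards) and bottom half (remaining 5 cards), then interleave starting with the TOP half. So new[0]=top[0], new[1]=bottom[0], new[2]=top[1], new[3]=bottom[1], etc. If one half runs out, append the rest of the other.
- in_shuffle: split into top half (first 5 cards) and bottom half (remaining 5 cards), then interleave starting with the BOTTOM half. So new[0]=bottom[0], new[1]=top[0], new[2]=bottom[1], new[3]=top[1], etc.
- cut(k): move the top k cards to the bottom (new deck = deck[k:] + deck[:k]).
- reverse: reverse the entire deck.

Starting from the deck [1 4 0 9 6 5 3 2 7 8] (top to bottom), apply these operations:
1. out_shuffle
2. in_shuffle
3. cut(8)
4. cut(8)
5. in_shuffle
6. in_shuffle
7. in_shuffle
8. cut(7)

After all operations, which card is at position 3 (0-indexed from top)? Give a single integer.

Answer: 9

Derivation:
After op 1 (out_shuffle): [1 5 4 3 0 2 9 7 6 8]
After op 2 (in_shuffle): [2 1 9 5 7 4 6 3 8 0]
After op 3 (cut(8)): [8 0 2 1 9 5 7 4 6 3]
After op 4 (cut(8)): [6 3 8 0 2 1 9 5 7 4]
After op 5 (in_shuffle): [1 6 9 3 5 8 7 0 4 2]
After op 6 (in_shuffle): [8 1 7 6 0 9 4 3 2 5]
After op 7 (in_shuffle): [9 8 4 1 3 7 2 6 5 0]
After op 8 (cut(7)): [6 5 0 9 8 4 1 3 7 2]
Position 3: card 9.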